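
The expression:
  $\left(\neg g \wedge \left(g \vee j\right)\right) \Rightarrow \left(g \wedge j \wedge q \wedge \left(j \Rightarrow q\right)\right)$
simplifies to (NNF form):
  $g \vee \neg j$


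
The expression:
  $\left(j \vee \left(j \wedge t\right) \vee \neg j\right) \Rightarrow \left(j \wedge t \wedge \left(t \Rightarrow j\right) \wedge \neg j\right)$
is never true.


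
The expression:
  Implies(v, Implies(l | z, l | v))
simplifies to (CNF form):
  True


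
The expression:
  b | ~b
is always true.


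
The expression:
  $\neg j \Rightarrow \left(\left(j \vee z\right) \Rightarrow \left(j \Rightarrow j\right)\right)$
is always true.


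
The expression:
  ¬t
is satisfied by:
  {t: False}


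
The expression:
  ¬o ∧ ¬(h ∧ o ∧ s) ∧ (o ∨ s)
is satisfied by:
  {s: True, o: False}


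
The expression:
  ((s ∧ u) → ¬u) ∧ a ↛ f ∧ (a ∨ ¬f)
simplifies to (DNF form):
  (a ∧ ¬f ∧ ¬s) ∨ (a ∧ ¬f ∧ ¬u)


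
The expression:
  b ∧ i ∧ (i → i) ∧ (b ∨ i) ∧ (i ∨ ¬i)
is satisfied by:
  {i: True, b: True}


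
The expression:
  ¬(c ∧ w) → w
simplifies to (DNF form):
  w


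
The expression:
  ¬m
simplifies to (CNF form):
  ¬m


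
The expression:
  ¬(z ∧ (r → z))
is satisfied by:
  {z: False}


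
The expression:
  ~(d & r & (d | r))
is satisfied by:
  {d: False, r: False}
  {r: True, d: False}
  {d: True, r: False}


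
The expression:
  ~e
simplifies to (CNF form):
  ~e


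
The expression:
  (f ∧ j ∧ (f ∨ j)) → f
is always true.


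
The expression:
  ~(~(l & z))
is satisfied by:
  {z: True, l: True}


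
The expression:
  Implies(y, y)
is always true.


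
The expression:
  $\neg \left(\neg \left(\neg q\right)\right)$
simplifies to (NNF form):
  $\neg q$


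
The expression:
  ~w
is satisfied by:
  {w: False}


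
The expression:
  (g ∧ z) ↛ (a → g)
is never true.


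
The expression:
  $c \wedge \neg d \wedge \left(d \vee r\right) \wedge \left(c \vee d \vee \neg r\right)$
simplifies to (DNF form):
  $c \wedge r \wedge \neg d$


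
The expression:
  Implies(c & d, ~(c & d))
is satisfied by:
  {c: False, d: False}
  {d: True, c: False}
  {c: True, d: False}


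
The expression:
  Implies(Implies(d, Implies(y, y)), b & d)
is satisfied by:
  {b: True, d: True}


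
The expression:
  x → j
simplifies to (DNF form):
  j ∨ ¬x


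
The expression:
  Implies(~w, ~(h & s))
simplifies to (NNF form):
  w | ~h | ~s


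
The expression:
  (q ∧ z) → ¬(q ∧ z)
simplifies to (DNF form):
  ¬q ∨ ¬z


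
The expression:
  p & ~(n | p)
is never true.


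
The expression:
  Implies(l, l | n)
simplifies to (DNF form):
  True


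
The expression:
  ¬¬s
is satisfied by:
  {s: True}


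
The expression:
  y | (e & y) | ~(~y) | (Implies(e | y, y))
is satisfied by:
  {y: True, e: False}
  {e: False, y: False}
  {e: True, y: True}


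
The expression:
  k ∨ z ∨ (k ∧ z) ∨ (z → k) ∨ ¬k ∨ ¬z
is always true.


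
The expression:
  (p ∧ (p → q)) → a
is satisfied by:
  {a: True, p: False, q: False}
  {p: False, q: False, a: False}
  {a: True, q: True, p: False}
  {q: True, p: False, a: False}
  {a: True, p: True, q: False}
  {p: True, a: False, q: False}
  {a: True, q: True, p: True}


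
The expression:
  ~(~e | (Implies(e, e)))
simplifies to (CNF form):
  False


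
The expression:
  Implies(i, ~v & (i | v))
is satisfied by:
  {v: False, i: False}
  {i: True, v: False}
  {v: True, i: False}


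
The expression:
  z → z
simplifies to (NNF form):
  True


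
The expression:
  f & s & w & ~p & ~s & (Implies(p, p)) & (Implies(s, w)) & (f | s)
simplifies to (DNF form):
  False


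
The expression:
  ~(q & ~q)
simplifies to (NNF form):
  True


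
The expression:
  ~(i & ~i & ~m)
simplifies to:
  True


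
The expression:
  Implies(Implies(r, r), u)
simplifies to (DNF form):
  u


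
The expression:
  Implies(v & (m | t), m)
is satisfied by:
  {m: True, v: False, t: False}
  {v: False, t: False, m: False}
  {m: True, t: True, v: False}
  {t: True, v: False, m: False}
  {m: True, v: True, t: False}
  {v: True, m: False, t: False}
  {m: True, t: True, v: True}


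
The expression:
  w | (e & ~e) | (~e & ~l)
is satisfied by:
  {w: True, l: False, e: False}
  {e: True, w: True, l: False}
  {w: True, l: True, e: False}
  {e: True, w: True, l: True}
  {e: False, l: False, w: False}


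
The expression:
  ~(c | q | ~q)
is never true.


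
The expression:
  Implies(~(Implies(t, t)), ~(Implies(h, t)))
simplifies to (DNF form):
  True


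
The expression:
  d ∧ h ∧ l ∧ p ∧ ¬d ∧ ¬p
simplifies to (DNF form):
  False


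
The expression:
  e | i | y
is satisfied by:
  {i: True, y: True, e: True}
  {i: True, y: True, e: False}
  {i: True, e: True, y: False}
  {i: True, e: False, y: False}
  {y: True, e: True, i: False}
  {y: True, e: False, i: False}
  {e: True, y: False, i: False}


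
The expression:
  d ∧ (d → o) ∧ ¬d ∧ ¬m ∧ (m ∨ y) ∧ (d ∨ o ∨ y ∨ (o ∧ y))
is never true.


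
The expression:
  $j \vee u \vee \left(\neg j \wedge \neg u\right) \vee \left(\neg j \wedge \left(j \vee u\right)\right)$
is always true.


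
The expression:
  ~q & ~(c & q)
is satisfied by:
  {q: False}


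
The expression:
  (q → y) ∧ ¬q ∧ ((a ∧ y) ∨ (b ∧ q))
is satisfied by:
  {a: True, y: True, q: False}


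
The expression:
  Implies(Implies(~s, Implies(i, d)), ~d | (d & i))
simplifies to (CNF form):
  i | ~d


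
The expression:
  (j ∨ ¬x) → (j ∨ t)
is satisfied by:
  {x: True, t: True, j: True}
  {x: True, t: True, j: False}
  {x: True, j: True, t: False}
  {x: True, j: False, t: False}
  {t: True, j: True, x: False}
  {t: True, j: False, x: False}
  {j: True, t: False, x: False}


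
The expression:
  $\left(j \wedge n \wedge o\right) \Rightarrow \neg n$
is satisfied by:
  {o: False, n: False, j: False}
  {j: True, o: False, n: False}
  {n: True, o: False, j: False}
  {j: True, n: True, o: False}
  {o: True, j: False, n: False}
  {j: True, o: True, n: False}
  {n: True, o: True, j: False}


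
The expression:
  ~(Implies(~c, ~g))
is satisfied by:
  {g: True, c: False}


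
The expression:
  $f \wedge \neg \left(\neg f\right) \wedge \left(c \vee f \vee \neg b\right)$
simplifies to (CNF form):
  $f$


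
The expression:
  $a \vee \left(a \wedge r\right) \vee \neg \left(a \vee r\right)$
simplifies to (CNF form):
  $a \vee \neg r$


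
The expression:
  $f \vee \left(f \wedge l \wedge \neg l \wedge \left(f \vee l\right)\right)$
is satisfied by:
  {f: True}


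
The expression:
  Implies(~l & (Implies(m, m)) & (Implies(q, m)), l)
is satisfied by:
  {q: True, l: True, m: False}
  {l: True, m: False, q: False}
  {q: True, l: True, m: True}
  {l: True, m: True, q: False}
  {q: True, m: False, l: False}


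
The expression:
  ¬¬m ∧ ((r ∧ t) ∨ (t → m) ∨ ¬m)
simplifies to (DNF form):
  m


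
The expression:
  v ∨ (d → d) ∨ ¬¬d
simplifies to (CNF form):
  True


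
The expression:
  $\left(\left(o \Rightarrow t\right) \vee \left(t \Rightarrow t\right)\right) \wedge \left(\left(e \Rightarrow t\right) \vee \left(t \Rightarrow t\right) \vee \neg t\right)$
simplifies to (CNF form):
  $\text{True}$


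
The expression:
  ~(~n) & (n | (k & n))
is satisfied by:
  {n: True}


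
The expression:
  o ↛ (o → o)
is never true.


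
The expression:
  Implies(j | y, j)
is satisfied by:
  {j: True, y: False}
  {y: False, j: False}
  {y: True, j: True}


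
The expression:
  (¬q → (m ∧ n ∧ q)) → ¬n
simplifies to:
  ¬n ∨ ¬q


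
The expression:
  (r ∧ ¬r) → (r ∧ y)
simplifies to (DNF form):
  True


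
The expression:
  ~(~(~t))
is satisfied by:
  {t: False}


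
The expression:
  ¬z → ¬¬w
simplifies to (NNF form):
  w ∨ z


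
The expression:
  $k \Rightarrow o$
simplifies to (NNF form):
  $o \vee \neg k$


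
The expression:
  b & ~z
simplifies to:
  b & ~z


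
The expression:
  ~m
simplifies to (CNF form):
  ~m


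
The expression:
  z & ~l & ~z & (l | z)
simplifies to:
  False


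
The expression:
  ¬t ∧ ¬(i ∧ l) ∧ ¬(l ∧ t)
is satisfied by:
  {l: False, t: False, i: False}
  {i: True, l: False, t: False}
  {l: True, i: False, t: False}


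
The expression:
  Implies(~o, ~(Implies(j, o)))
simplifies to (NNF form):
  j | o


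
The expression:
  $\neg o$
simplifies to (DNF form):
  $\neg o$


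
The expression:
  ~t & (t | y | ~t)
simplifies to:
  ~t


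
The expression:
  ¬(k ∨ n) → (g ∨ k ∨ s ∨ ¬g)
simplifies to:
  True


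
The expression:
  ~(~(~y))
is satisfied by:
  {y: False}


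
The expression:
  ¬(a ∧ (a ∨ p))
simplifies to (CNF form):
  ¬a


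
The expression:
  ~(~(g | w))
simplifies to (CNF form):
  g | w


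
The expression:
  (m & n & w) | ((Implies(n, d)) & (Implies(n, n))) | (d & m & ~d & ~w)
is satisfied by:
  {d: True, w: True, m: True, n: False}
  {d: True, w: True, m: False, n: False}
  {d: True, m: True, w: False, n: False}
  {d: True, m: False, w: False, n: False}
  {w: True, m: True, d: False, n: False}
  {w: True, m: False, d: False, n: False}
  {m: True, d: False, w: False, n: False}
  {m: False, d: False, w: False, n: False}
  {n: True, d: True, w: True, m: True}
  {n: True, d: True, w: True, m: False}
  {n: True, d: True, m: True, w: False}
  {n: True, d: True, m: False, w: False}
  {n: True, w: True, m: True, d: False}


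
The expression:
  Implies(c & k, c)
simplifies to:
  True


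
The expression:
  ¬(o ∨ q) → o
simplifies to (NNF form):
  o ∨ q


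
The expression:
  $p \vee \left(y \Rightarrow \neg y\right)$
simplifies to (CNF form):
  $p \vee \neg y$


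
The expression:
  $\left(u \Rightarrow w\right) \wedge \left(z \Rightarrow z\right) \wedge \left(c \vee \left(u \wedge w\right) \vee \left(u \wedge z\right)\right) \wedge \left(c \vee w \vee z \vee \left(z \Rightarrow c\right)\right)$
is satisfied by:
  {c: True, w: True, u: False}
  {c: True, u: False, w: False}
  {c: True, w: True, u: True}
  {w: True, u: True, c: False}


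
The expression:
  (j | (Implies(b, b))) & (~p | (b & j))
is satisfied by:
  {b: True, j: True, p: False}
  {b: True, j: False, p: False}
  {j: True, b: False, p: False}
  {b: False, j: False, p: False}
  {b: True, p: True, j: True}


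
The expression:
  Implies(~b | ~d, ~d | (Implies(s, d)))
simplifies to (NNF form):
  True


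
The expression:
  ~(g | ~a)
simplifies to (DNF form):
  a & ~g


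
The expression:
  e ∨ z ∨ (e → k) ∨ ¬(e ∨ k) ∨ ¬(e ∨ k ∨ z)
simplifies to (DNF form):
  True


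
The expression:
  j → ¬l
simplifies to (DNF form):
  ¬j ∨ ¬l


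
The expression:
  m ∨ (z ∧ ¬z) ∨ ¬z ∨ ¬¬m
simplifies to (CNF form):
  m ∨ ¬z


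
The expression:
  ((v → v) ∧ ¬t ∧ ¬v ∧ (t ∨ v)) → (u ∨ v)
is always true.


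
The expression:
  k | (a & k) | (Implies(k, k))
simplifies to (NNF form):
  True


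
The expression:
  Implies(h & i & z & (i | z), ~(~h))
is always true.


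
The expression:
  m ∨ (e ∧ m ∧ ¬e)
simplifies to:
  m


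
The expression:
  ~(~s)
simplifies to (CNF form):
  s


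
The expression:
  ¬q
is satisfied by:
  {q: False}


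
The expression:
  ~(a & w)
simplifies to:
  ~a | ~w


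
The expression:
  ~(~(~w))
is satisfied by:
  {w: False}


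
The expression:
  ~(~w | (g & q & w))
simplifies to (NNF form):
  w & (~g | ~q)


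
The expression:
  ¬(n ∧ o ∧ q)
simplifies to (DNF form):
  ¬n ∨ ¬o ∨ ¬q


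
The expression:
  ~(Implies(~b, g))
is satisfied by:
  {g: False, b: False}


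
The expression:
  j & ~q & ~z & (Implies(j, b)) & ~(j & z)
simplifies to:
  b & j & ~q & ~z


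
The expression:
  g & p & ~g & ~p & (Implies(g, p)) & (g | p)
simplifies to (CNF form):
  False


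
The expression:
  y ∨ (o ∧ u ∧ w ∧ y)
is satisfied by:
  {y: True}


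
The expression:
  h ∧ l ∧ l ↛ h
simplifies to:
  False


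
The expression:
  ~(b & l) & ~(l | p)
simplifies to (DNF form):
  ~l & ~p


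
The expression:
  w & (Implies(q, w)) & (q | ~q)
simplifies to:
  w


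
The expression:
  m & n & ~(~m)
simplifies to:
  m & n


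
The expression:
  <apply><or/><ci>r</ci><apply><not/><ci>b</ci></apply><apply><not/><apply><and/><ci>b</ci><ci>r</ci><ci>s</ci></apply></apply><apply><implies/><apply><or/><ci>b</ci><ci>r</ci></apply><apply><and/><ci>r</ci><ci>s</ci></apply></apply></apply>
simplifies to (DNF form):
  <true/>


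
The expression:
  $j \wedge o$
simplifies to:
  $j \wedge o$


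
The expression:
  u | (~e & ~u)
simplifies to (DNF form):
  u | ~e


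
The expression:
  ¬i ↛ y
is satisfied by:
  {i: False, y: False}


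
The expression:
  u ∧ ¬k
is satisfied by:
  {u: True, k: False}


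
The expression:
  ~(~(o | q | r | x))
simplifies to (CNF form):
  o | q | r | x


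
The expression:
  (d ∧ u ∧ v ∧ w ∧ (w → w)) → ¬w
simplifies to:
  ¬d ∨ ¬u ∨ ¬v ∨ ¬w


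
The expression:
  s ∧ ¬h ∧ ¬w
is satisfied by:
  {s: True, w: False, h: False}


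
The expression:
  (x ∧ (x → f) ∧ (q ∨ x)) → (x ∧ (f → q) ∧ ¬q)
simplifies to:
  ¬f ∨ ¬x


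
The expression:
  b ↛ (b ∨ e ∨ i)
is never true.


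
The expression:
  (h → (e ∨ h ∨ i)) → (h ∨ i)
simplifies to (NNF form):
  h ∨ i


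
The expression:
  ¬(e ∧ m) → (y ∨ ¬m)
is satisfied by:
  {y: True, e: True, m: False}
  {y: True, m: False, e: False}
  {e: True, m: False, y: False}
  {e: False, m: False, y: False}
  {y: True, e: True, m: True}
  {y: True, m: True, e: False}
  {e: True, m: True, y: False}


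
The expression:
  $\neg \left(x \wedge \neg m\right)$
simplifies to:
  $m \vee \neg x$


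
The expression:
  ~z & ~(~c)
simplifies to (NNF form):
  c & ~z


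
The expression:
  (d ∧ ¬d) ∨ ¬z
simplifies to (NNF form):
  ¬z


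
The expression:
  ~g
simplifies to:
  ~g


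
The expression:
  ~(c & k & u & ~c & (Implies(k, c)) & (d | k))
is always true.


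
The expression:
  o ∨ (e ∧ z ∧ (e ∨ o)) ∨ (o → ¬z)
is always true.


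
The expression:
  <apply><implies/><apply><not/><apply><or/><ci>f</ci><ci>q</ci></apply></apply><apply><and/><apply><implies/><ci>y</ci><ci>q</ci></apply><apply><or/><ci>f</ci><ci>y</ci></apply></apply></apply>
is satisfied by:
  {q: True, f: True}
  {q: True, f: False}
  {f: True, q: False}


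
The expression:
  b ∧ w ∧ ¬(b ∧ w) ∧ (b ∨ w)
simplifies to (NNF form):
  False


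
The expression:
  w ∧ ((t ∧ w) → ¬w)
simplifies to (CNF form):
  w ∧ ¬t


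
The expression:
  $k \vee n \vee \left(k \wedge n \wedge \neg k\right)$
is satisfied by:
  {n: True, k: True}
  {n: True, k: False}
  {k: True, n: False}


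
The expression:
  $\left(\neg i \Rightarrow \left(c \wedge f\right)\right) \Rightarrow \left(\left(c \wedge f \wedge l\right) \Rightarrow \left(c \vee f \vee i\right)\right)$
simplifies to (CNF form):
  $\text{True}$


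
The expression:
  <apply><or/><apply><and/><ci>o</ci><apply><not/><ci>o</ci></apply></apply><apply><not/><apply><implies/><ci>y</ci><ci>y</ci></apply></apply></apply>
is never true.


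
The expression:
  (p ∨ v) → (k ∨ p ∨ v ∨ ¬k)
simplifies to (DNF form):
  True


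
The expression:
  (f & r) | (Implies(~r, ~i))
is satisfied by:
  {r: True, i: False}
  {i: False, r: False}
  {i: True, r: True}


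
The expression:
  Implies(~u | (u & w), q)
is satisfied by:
  {q: True, u: True, w: False}
  {q: True, u: False, w: False}
  {q: True, w: True, u: True}
  {q: True, w: True, u: False}
  {u: True, w: False, q: False}


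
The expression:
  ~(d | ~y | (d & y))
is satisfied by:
  {y: True, d: False}


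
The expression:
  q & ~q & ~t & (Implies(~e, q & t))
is never true.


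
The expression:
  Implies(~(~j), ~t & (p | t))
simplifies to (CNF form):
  (p | ~j) & (~j | ~t)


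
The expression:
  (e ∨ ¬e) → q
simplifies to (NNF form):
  q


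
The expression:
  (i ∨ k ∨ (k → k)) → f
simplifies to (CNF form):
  f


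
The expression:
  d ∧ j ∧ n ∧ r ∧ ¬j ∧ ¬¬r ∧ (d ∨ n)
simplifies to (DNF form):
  False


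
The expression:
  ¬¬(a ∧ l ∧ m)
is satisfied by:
  {a: True, m: True, l: True}


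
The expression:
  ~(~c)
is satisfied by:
  {c: True}


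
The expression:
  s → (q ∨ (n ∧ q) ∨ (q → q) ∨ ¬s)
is always true.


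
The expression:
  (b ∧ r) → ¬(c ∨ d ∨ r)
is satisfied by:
  {b: False, r: False}
  {r: True, b: False}
  {b: True, r: False}


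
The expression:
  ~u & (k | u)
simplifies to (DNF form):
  k & ~u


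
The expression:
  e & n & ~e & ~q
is never true.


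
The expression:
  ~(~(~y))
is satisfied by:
  {y: False}


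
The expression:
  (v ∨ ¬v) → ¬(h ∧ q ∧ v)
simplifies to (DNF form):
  ¬h ∨ ¬q ∨ ¬v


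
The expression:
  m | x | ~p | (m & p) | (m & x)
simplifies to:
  m | x | ~p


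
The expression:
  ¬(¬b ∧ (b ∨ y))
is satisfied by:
  {b: True, y: False}
  {y: False, b: False}
  {y: True, b: True}


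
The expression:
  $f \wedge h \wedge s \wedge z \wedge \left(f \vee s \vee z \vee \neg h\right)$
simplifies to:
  $f \wedge h \wedge s \wedge z$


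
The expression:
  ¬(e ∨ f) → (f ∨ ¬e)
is always true.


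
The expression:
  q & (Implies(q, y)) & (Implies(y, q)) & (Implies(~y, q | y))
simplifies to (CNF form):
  q & y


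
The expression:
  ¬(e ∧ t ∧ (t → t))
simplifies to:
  ¬e ∨ ¬t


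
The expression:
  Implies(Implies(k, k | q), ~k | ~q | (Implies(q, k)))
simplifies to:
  True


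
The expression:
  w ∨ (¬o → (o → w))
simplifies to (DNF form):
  True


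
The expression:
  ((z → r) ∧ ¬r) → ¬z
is always true.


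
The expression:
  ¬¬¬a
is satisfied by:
  {a: False}


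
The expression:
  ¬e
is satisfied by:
  {e: False}


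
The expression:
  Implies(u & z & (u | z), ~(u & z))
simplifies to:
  ~u | ~z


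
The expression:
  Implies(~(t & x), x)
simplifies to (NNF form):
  x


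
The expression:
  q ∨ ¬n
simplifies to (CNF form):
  q ∨ ¬n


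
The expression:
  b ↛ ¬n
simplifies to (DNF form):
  b ∧ n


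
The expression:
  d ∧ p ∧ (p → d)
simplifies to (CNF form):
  d ∧ p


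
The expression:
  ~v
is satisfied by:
  {v: False}


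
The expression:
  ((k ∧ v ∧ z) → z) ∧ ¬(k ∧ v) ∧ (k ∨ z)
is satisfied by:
  {z: True, k: False, v: False}
  {z: True, v: True, k: False}
  {z: True, k: True, v: False}
  {k: True, v: False, z: False}


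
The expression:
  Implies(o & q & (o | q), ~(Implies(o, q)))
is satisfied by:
  {o: False, q: False}
  {q: True, o: False}
  {o: True, q: False}


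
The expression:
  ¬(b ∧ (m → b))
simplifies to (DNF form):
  ¬b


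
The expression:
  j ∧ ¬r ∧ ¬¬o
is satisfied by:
  {j: True, o: True, r: False}


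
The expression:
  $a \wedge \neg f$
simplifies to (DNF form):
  $a \wedge \neg f$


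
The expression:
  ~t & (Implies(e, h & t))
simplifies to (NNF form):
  ~e & ~t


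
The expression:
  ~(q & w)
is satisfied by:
  {w: False, q: False}
  {q: True, w: False}
  {w: True, q: False}


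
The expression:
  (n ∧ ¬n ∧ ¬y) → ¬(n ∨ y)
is always true.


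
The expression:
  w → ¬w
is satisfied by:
  {w: False}


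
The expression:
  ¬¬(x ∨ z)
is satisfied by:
  {x: True, z: True}
  {x: True, z: False}
  {z: True, x: False}


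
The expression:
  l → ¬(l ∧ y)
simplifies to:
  ¬l ∨ ¬y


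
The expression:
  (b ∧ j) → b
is always true.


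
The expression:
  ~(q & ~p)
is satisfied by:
  {p: True, q: False}
  {q: False, p: False}
  {q: True, p: True}


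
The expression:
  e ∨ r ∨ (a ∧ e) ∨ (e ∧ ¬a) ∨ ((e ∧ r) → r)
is always true.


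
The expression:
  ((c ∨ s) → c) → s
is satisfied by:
  {s: True}


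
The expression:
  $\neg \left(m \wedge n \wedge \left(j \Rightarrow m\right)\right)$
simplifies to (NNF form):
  $\neg m \vee \neg n$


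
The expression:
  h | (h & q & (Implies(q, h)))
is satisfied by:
  {h: True}


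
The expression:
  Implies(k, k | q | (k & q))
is always true.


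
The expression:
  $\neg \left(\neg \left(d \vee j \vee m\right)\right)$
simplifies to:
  $d \vee j \vee m$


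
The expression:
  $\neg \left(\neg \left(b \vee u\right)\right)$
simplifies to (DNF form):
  $b \vee u$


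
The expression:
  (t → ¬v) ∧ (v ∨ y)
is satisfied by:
  {y: True, t: False, v: False}
  {v: True, t: False, y: True}
  {v: True, t: False, y: False}
  {y: True, t: True, v: False}


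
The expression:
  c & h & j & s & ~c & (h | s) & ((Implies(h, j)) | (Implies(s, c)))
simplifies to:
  False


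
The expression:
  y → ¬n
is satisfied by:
  {y: False, n: False}
  {n: True, y: False}
  {y: True, n: False}


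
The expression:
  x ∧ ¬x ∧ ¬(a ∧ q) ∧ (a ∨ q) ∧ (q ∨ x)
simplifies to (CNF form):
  False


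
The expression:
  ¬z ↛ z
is always true.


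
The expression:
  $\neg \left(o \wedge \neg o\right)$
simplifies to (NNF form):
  $\text{True}$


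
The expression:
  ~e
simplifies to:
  ~e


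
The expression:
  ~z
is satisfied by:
  {z: False}


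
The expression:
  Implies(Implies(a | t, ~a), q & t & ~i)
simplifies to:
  a | (q & t & ~i)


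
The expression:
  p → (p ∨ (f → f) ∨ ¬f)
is always true.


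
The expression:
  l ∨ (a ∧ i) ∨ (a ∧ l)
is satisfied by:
  {i: True, l: True, a: True}
  {i: True, l: True, a: False}
  {l: True, a: True, i: False}
  {l: True, a: False, i: False}
  {i: True, a: True, l: False}


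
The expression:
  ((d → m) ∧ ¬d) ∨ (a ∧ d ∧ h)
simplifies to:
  (a ∧ h) ∨ ¬d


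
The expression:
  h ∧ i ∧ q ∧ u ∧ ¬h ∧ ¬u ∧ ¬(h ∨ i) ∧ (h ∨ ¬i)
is never true.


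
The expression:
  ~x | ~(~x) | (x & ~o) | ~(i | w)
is always true.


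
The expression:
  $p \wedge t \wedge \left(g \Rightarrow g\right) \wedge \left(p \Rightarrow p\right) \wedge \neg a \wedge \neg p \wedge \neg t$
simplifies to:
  $\text{False}$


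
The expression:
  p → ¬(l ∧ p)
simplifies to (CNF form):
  ¬l ∨ ¬p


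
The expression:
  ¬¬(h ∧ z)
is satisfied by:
  {h: True, z: True}


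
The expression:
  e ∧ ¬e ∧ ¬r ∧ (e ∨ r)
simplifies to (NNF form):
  False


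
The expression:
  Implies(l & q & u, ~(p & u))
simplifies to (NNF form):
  ~l | ~p | ~q | ~u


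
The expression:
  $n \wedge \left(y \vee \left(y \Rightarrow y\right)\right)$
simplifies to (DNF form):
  $n$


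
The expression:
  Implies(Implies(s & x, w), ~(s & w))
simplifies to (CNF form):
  ~s | ~w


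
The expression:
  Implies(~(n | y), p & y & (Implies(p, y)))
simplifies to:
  n | y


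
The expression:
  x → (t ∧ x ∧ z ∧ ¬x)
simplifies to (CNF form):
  ¬x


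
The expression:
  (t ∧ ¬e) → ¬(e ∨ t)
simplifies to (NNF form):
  e ∨ ¬t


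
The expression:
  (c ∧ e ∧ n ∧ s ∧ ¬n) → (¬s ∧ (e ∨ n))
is always true.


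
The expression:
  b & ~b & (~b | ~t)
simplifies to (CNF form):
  False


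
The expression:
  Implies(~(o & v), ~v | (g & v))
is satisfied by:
  {o: True, g: True, v: False}
  {o: True, v: False, g: False}
  {g: True, v: False, o: False}
  {g: False, v: False, o: False}
  {o: True, g: True, v: True}
  {o: True, v: True, g: False}
  {g: True, v: True, o: False}


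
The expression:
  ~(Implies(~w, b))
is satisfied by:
  {w: False, b: False}


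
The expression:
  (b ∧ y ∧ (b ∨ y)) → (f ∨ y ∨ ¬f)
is always true.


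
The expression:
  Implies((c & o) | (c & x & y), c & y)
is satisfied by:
  {y: True, c: False, o: False}
  {c: False, o: False, y: False}
  {y: True, o: True, c: False}
  {o: True, c: False, y: False}
  {y: True, c: True, o: False}
  {c: True, y: False, o: False}
  {y: True, o: True, c: True}


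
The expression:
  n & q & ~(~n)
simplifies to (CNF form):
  n & q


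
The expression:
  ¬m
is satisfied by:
  {m: False}


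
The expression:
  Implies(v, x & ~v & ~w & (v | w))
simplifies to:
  ~v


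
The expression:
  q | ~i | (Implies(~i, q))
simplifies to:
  True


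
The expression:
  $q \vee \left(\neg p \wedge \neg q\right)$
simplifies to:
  $q \vee \neg p$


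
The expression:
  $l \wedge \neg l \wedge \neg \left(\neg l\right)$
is never true.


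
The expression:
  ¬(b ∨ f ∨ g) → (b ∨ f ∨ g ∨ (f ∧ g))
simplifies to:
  b ∨ f ∨ g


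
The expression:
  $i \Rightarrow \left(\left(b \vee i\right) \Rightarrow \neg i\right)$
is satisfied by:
  {i: False}


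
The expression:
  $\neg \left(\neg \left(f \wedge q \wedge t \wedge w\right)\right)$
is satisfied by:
  {t: True, f: True, w: True, q: True}


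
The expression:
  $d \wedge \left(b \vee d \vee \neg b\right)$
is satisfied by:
  {d: True}


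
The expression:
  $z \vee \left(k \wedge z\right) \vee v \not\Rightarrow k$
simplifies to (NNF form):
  $z \vee \left(v \wedge \neg k\right)$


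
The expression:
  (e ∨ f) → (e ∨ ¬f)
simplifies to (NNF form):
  e ∨ ¬f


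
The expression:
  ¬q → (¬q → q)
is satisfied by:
  {q: True}


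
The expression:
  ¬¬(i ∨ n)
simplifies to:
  i ∨ n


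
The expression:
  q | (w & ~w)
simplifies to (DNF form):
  q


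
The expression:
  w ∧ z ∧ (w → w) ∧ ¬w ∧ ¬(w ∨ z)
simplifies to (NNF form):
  False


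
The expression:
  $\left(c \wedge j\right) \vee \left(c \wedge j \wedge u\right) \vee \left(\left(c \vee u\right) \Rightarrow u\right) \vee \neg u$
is always true.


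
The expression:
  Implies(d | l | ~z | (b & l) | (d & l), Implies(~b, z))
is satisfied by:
  {b: True, z: True}
  {b: True, z: False}
  {z: True, b: False}


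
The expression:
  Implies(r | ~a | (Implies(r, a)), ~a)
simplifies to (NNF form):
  ~a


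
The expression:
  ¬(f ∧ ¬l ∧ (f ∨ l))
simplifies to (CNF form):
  l ∨ ¬f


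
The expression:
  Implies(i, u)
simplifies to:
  u | ~i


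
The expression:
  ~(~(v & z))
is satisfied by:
  {z: True, v: True}


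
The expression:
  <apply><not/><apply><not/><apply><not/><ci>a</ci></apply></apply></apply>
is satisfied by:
  {a: False}


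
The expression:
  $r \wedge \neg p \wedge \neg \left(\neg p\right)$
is never true.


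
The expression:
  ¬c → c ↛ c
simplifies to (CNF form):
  c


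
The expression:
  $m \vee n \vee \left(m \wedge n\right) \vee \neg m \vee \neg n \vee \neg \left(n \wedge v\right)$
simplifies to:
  $\text{True}$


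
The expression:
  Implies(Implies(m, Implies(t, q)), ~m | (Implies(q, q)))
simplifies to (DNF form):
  True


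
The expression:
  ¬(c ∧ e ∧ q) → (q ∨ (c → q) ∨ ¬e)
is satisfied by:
  {q: True, c: False, e: False}
  {c: False, e: False, q: False}
  {e: True, q: True, c: False}
  {e: True, c: False, q: False}
  {q: True, c: True, e: False}
  {c: True, q: False, e: False}
  {e: True, c: True, q: True}


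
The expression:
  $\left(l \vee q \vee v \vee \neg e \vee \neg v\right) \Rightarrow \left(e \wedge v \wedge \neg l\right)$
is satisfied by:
  {e: True, v: True, l: False}


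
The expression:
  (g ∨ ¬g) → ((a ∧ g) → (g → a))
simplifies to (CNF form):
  True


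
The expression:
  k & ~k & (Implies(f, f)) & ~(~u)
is never true.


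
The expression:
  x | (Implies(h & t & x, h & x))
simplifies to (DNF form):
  True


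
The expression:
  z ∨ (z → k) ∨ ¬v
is always true.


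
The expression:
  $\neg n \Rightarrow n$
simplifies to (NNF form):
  $n$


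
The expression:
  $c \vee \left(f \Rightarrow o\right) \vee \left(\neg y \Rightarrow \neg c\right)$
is always true.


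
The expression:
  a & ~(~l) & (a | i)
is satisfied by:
  {a: True, l: True}


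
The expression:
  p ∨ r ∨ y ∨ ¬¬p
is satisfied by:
  {r: True, y: True, p: True}
  {r: True, y: True, p: False}
  {r: True, p: True, y: False}
  {r: True, p: False, y: False}
  {y: True, p: True, r: False}
  {y: True, p: False, r: False}
  {p: True, y: False, r: False}


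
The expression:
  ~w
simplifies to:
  ~w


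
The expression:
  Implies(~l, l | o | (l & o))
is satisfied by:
  {o: True, l: True}
  {o: True, l: False}
  {l: True, o: False}


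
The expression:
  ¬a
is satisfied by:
  {a: False}


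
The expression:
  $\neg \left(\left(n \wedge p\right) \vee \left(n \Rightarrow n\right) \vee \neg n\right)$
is never true.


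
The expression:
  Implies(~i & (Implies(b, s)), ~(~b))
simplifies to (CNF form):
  b | i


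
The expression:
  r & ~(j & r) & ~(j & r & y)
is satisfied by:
  {r: True, j: False}


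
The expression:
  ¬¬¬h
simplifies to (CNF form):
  ¬h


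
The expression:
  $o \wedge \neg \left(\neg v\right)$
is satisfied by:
  {o: True, v: True}


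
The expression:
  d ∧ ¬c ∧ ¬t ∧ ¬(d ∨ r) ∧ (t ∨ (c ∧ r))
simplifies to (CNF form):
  False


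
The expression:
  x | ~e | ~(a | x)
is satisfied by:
  {x: True, e: False, a: False}
  {e: False, a: False, x: False}
  {x: True, a: True, e: False}
  {a: True, e: False, x: False}
  {x: True, e: True, a: False}
  {e: True, x: False, a: False}
  {x: True, a: True, e: True}


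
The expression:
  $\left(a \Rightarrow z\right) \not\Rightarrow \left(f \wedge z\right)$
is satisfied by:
  {z: False, a: False, f: False}
  {f: True, z: False, a: False}
  {z: True, f: False, a: False}
  {a: True, z: True, f: False}


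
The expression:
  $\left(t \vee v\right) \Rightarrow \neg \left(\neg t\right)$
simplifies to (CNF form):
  $t \vee \neg v$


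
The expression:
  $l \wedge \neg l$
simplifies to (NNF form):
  $\text{False}$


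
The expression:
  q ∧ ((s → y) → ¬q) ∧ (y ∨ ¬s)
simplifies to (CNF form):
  False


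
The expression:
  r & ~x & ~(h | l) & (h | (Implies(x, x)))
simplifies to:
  r & ~h & ~l & ~x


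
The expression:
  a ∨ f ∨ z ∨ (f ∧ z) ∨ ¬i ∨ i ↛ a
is always true.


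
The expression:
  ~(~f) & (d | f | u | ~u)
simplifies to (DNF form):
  f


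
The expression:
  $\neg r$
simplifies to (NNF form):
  $\neg r$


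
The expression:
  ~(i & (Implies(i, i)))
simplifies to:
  ~i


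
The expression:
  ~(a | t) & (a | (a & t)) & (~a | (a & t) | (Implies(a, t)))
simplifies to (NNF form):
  False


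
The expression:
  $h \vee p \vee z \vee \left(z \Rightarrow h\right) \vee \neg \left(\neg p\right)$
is always true.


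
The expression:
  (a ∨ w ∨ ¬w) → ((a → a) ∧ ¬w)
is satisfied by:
  {w: False}


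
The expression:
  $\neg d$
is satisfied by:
  {d: False}


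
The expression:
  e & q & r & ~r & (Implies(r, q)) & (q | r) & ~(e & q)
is never true.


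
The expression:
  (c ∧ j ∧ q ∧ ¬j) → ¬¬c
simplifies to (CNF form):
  True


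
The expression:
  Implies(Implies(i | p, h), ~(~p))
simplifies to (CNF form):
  (i | p) & (p | ~h)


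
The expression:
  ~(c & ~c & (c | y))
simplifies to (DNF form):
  True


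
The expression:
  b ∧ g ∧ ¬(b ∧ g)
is never true.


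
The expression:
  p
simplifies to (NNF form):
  p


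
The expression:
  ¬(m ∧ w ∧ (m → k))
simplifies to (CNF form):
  ¬k ∨ ¬m ∨ ¬w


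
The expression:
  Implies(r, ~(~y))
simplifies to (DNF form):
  y | ~r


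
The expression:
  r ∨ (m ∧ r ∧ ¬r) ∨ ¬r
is always true.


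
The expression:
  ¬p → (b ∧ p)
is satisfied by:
  {p: True}


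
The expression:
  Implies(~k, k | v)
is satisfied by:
  {k: True, v: True}
  {k: True, v: False}
  {v: True, k: False}


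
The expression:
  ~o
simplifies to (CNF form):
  ~o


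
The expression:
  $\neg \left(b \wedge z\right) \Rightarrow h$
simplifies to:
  $h \vee \left(b \wedge z\right)$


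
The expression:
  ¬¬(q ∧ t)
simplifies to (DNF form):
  q ∧ t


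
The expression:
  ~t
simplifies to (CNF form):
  ~t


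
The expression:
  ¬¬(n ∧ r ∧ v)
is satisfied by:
  {r: True, n: True, v: True}


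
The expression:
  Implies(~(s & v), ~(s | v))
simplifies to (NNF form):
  (s & v) | (~s & ~v)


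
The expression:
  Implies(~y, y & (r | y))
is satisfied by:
  {y: True}


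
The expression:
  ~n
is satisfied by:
  {n: False}


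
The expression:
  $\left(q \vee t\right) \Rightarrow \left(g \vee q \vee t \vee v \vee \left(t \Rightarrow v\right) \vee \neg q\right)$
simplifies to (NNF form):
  $\text{True}$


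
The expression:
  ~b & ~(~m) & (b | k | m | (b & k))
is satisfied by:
  {m: True, b: False}


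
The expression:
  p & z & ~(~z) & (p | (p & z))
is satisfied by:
  {z: True, p: True}


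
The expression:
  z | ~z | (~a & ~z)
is always true.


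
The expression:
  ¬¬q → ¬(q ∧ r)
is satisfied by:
  {q: False, r: False}
  {r: True, q: False}
  {q: True, r: False}


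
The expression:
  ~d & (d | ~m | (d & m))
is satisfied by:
  {d: False, m: False}


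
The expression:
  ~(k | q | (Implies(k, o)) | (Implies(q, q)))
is never true.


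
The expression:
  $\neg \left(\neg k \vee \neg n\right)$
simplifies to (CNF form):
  $k \wedge n$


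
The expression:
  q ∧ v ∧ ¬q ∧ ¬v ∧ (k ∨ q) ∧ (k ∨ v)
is never true.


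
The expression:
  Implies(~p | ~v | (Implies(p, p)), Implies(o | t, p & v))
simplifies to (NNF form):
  (p | ~o) & (p | ~t) & (v | ~o) & (v | ~t)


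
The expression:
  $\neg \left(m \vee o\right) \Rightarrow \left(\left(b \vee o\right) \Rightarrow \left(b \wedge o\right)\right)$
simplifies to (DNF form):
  $m \vee o \vee \neg b$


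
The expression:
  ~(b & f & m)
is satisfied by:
  {m: False, b: False, f: False}
  {f: True, m: False, b: False}
  {b: True, m: False, f: False}
  {f: True, b: True, m: False}
  {m: True, f: False, b: False}
  {f: True, m: True, b: False}
  {b: True, m: True, f: False}


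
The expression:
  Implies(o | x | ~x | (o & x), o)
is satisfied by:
  {o: True}


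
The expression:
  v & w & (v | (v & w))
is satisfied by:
  {w: True, v: True}


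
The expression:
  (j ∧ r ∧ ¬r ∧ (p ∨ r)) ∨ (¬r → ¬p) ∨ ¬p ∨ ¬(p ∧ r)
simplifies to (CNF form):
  True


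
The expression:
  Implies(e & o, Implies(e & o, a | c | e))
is always true.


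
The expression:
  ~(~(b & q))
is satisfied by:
  {b: True, q: True}


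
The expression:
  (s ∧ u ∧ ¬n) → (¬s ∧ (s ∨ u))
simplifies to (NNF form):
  n ∨ ¬s ∨ ¬u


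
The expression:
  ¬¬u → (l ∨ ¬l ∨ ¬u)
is always true.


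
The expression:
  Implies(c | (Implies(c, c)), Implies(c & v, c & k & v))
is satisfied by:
  {k: True, v: False, c: False}
  {v: False, c: False, k: False}
  {c: True, k: True, v: False}
  {c: True, v: False, k: False}
  {k: True, v: True, c: False}
  {v: True, k: False, c: False}
  {c: True, v: True, k: True}


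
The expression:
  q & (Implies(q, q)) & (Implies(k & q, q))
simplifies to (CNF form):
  q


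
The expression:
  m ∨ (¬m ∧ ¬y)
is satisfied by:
  {m: True, y: False}
  {y: False, m: False}
  {y: True, m: True}


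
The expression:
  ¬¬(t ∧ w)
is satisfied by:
  {t: True, w: True}


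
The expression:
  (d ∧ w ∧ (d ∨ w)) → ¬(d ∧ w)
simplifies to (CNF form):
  ¬d ∨ ¬w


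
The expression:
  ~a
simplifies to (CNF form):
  ~a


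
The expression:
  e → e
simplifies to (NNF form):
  True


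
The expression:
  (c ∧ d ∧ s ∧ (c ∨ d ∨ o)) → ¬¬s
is always true.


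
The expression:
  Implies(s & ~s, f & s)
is always true.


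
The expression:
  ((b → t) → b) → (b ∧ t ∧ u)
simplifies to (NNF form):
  (t ∧ u) ∨ ¬b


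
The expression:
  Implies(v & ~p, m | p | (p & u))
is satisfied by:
  {p: True, m: True, v: False}
  {p: True, v: False, m: False}
  {m: True, v: False, p: False}
  {m: False, v: False, p: False}
  {p: True, m: True, v: True}
  {p: True, v: True, m: False}
  {m: True, v: True, p: False}


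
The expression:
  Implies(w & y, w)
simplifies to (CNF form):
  True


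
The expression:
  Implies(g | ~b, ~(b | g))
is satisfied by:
  {g: False}


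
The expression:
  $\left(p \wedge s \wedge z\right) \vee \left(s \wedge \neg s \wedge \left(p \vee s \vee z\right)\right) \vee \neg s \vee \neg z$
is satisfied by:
  {p: True, s: False, z: False}
  {s: False, z: False, p: False}
  {z: True, p: True, s: False}
  {z: True, s: False, p: False}
  {p: True, s: True, z: False}
  {s: True, p: False, z: False}
  {z: True, s: True, p: True}


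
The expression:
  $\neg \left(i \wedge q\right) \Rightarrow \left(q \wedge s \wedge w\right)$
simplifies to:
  $q \wedge \left(i \vee s\right) \wedge \left(i \vee w\right)$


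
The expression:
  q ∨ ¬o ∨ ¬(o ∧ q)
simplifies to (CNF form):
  True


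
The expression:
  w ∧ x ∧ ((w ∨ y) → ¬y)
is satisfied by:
  {w: True, x: True, y: False}


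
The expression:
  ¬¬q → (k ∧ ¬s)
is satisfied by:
  {k: True, s: False, q: False}
  {s: False, q: False, k: False}
  {k: True, s: True, q: False}
  {s: True, k: False, q: False}
  {q: True, k: True, s: False}


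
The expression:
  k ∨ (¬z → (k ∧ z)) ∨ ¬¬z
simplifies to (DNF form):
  k ∨ z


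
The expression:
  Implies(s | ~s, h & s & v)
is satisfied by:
  {h: True, s: True, v: True}


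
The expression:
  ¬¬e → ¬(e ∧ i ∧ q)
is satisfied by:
  {e: False, q: False, i: False}
  {i: True, e: False, q: False}
  {q: True, e: False, i: False}
  {i: True, q: True, e: False}
  {e: True, i: False, q: False}
  {i: True, e: True, q: False}
  {q: True, e: True, i: False}


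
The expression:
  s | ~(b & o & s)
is always true.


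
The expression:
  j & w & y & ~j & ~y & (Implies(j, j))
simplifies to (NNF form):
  False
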